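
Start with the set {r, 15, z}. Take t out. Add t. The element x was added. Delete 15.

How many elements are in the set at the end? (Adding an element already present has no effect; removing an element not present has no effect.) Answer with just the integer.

Answer: 4

Derivation:
Tracking the set through each operation:
Start: {15, r, z}
Event 1 (remove t): not present, no change. Set: {15, r, z}
Event 2 (add t): added. Set: {15, r, t, z}
Event 3 (add x): added. Set: {15, r, t, x, z}
Event 4 (remove 15): removed. Set: {r, t, x, z}

Final set: {r, t, x, z} (size 4)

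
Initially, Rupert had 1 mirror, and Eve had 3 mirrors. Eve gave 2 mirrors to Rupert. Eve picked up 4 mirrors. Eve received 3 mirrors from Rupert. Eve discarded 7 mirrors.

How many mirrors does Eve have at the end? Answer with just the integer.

Answer: 1

Derivation:
Tracking counts step by step:
Start: Rupert=1, Eve=3
Event 1 (Eve -> Rupert, 2): Eve: 3 -> 1, Rupert: 1 -> 3. State: Rupert=3, Eve=1
Event 2 (Eve +4): Eve: 1 -> 5. State: Rupert=3, Eve=5
Event 3 (Rupert -> Eve, 3): Rupert: 3 -> 0, Eve: 5 -> 8. State: Rupert=0, Eve=8
Event 4 (Eve -7): Eve: 8 -> 1. State: Rupert=0, Eve=1

Eve's final count: 1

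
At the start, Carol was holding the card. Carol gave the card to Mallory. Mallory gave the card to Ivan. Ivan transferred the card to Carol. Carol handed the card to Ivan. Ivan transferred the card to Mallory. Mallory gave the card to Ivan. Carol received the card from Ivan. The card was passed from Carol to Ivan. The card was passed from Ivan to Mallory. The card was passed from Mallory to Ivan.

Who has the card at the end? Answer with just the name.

Answer: Ivan

Derivation:
Tracking the card through each event:
Start: Carol has the card.
After event 1: Mallory has the card.
After event 2: Ivan has the card.
After event 3: Carol has the card.
After event 4: Ivan has the card.
After event 5: Mallory has the card.
After event 6: Ivan has the card.
After event 7: Carol has the card.
After event 8: Ivan has the card.
After event 9: Mallory has the card.
After event 10: Ivan has the card.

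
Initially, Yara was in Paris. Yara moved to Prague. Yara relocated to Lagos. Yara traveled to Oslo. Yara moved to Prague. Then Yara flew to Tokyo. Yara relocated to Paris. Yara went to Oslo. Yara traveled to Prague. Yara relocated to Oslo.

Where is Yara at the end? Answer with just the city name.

Answer: Oslo

Derivation:
Tracking Yara's location:
Start: Yara is in Paris.
After move 1: Paris -> Prague. Yara is in Prague.
After move 2: Prague -> Lagos. Yara is in Lagos.
After move 3: Lagos -> Oslo. Yara is in Oslo.
After move 4: Oslo -> Prague. Yara is in Prague.
After move 5: Prague -> Tokyo. Yara is in Tokyo.
After move 6: Tokyo -> Paris. Yara is in Paris.
After move 7: Paris -> Oslo. Yara is in Oslo.
After move 8: Oslo -> Prague. Yara is in Prague.
After move 9: Prague -> Oslo. Yara is in Oslo.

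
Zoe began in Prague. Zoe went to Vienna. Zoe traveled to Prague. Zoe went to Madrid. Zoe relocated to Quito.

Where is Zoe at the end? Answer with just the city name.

Tracking Zoe's location:
Start: Zoe is in Prague.
After move 1: Prague -> Vienna. Zoe is in Vienna.
After move 2: Vienna -> Prague. Zoe is in Prague.
After move 3: Prague -> Madrid. Zoe is in Madrid.
After move 4: Madrid -> Quito. Zoe is in Quito.

Answer: Quito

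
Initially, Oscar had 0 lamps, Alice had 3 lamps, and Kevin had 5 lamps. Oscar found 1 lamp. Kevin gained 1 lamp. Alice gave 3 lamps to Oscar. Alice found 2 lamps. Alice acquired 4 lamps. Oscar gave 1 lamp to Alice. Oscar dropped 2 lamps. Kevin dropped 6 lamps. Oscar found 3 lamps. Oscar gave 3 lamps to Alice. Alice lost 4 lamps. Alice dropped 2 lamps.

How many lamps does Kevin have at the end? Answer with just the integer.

Answer: 0

Derivation:
Tracking counts step by step:
Start: Oscar=0, Alice=3, Kevin=5
Event 1 (Oscar +1): Oscar: 0 -> 1. State: Oscar=1, Alice=3, Kevin=5
Event 2 (Kevin +1): Kevin: 5 -> 6. State: Oscar=1, Alice=3, Kevin=6
Event 3 (Alice -> Oscar, 3): Alice: 3 -> 0, Oscar: 1 -> 4. State: Oscar=4, Alice=0, Kevin=6
Event 4 (Alice +2): Alice: 0 -> 2. State: Oscar=4, Alice=2, Kevin=6
Event 5 (Alice +4): Alice: 2 -> 6. State: Oscar=4, Alice=6, Kevin=6
Event 6 (Oscar -> Alice, 1): Oscar: 4 -> 3, Alice: 6 -> 7. State: Oscar=3, Alice=7, Kevin=6
Event 7 (Oscar -2): Oscar: 3 -> 1. State: Oscar=1, Alice=7, Kevin=6
Event 8 (Kevin -6): Kevin: 6 -> 0. State: Oscar=1, Alice=7, Kevin=0
Event 9 (Oscar +3): Oscar: 1 -> 4. State: Oscar=4, Alice=7, Kevin=0
Event 10 (Oscar -> Alice, 3): Oscar: 4 -> 1, Alice: 7 -> 10. State: Oscar=1, Alice=10, Kevin=0
Event 11 (Alice -4): Alice: 10 -> 6. State: Oscar=1, Alice=6, Kevin=0
Event 12 (Alice -2): Alice: 6 -> 4. State: Oscar=1, Alice=4, Kevin=0

Kevin's final count: 0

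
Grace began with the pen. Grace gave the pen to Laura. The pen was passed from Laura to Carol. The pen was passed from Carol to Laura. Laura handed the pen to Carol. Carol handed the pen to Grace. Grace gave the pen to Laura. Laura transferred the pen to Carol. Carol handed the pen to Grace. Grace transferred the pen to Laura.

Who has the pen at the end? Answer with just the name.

Tracking the pen through each event:
Start: Grace has the pen.
After event 1: Laura has the pen.
After event 2: Carol has the pen.
After event 3: Laura has the pen.
After event 4: Carol has the pen.
After event 5: Grace has the pen.
After event 6: Laura has the pen.
After event 7: Carol has the pen.
After event 8: Grace has the pen.
After event 9: Laura has the pen.

Answer: Laura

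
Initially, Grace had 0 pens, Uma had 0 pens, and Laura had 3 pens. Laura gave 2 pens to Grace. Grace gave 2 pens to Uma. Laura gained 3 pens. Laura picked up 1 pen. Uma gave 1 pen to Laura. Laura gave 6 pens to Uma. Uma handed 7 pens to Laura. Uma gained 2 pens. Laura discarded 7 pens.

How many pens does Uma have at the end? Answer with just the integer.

Answer: 2

Derivation:
Tracking counts step by step:
Start: Grace=0, Uma=0, Laura=3
Event 1 (Laura -> Grace, 2): Laura: 3 -> 1, Grace: 0 -> 2. State: Grace=2, Uma=0, Laura=1
Event 2 (Grace -> Uma, 2): Grace: 2 -> 0, Uma: 0 -> 2. State: Grace=0, Uma=2, Laura=1
Event 3 (Laura +3): Laura: 1 -> 4. State: Grace=0, Uma=2, Laura=4
Event 4 (Laura +1): Laura: 4 -> 5. State: Grace=0, Uma=2, Laura=5
Event 5 (Uma -> Laura, 1): Uma: 2 -> 1, Laura: 5 -> 6. State: Grace=0, Uma=1, Laura=6
Event 6 (Laura -> Uma, 6): Laura: 6 -> 0, Uma: 1 -> 7. State: Grace=0, Uma=7, Laura=0
Event 7 (Uma -> Laura, 7): Uma: 7 -> 0, Laura: 0 -> 7. State: Grace=0, Uma=0, Laura=7
Event 8 (Uma +2): Uma: 0 -> 2. State: Grace=0, Uma=2, Laura=7
Event 9 (Laura -7): Laura: 7 -> 0. State: Grace=0, Uma=2, Laura=0

Uma's final count: 2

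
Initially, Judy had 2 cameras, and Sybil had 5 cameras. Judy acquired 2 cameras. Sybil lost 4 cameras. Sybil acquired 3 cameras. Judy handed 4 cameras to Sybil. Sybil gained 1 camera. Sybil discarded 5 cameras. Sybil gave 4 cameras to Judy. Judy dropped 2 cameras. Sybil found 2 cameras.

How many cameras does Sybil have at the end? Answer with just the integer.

Tracking counts step by step:
Start: Judy=2, Sybil=5
Event 1 (Judy +2): Judy: 2 -> 4. State: Judy=4, Sybil=5
Event 2 (Sybil -4): Sybil: 5 -> 1. State: Judy=4, Sybil=1
Event 3 (Sybil +3): Sybil: 1 -> 4. State: Judy=4, Sybil=4
Event 4 (Judy -> Sybil, 4): Judy: 4 -> 0, Sybil: 4 -> 8. State: Judy=0, Sybil=8
Event 5 (Sybil +1): Sybil: 8 -> 9. State: Judy=0, Sybil=9
Event 6 (Sybil -5): Sybil: 9 -> 4. State: Judy=0, Sybil=4
Event 7 (Sybil -> Judy, 4): Sybil: 4 -> 0, Judy: 0 -> 4. State: Judy=4, Sybil=0
Event 8 (Judy -2): Judy: 4 -> 2. State: Judy=2, Sybil=0
Event 9 (Sybil +2): Sybil: 0 -> 2. State: Judy=2, Sybil=2

Sybil's final count: 2

Answer: 2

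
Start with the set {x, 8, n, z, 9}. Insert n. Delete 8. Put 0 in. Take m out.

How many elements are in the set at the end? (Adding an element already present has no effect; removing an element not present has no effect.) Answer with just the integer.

Tracking the set through each operation:
Start: {8, 9, n, x, z}
Event 1 (add n): already present, no change. Set: {8, 9, n, x, z}
Event 2 (remove 8): removed. Set: {9, n, x, z}
Event 3 (add 0): added. Set: {0, 9, n, x, z}
Event 4 (remove m): not present, no change. Set: {0, 9, n, x, z}

Final set: {0, 9, n, x, z} (size 5)

Answer: 5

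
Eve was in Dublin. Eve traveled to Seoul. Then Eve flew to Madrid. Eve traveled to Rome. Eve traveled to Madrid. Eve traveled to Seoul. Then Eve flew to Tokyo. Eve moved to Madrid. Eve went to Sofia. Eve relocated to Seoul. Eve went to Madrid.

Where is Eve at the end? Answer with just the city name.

Tracking Eve's location:
Start: Eve is in Dublin.
After move 1: Dublin -> Seoul. Eve is in Seoul.
After move 2: Seoul -> Madrid. Eve is in Madrid.
After move 3: Madrid -> Rome. Eve is in Rome.
After move 4: Rome -> Madrid. Eve is in Madrid.
After move 5: Madrid -> Seoul. Eve is in Seoul.
After move 6: Seoul -> Tokyo. Eve is in Tokyo.
After move 7: Tokyo -> Madrid. Eve is in Madrid.
After move 8: Madrid -> Sofia. Eve is in Sofia.
After move 9: Sofia -> Seoul. Eve is in Seoul.
After move 10: Seoul -> Madrid. Eve is in Madrid.

Answer: Madrid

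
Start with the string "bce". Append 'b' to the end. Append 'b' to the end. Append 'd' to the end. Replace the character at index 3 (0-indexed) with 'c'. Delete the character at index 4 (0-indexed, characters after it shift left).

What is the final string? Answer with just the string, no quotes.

Applying each edit step by step:
Start: "bce"
Op 1 (append 'b'): "bce" -> "bceb"
Op 2 (append 'b'): "bceb" -> "bcebb"
Op 3 (append 'd'): "bcebb" -> "bcebbd"
Op 4 (replace idx 3: 'b' -> 'c'): "bcebbd" -> "bcecbd"
Op 5 (delete idx 4 = 'b'): "bcecbd" -> "bcecd"

Answer: bcecd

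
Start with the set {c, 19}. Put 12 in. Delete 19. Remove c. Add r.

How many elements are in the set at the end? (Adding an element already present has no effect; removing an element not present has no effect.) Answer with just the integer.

Tracking the set through each operation:
Start: {19, c}
Event 1 (add 12): added. Set: {12, 19, c}
Event 2 (remove 19): removed. Set: {12, c}
Event 3 (remove c): removed. Set: {12}
Event 4 (add r): added. Set: {12, r}

Final set: {12, r} (size 2)

Answer: 2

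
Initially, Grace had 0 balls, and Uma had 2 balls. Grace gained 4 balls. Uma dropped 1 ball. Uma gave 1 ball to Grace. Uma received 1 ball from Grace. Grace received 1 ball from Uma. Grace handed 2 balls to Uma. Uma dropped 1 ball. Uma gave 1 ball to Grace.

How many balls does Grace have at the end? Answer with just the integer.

Tracking counts step by step:
Start: Grace=0, Uma=2
Event 1 (Grace +4): Grace: 0 -> 4. State: Grace=4, Uma=2
Event 2 (Uma -1): Uma: 2 -> 1. State: Grace=4, Uma=1
Event 3 (Uma -> Grace, 1): Uma: 1 -> 0, Grace: 4 -> 5. State: Grace=5, Uma=0
Event 4 (Grace -> Uma, 1): Grace: 5 -> 4, Uma: 0 -> 1. State: Grace=4, Uma=1
Event 5 (Uma -> Grace, 1): Uma: 1 -> 0, Grace: 4 -> 5. State: Grace=5, Uma=0
Event 6 (Grace -> Uma, 2): Grace: 5 -> 3, Uma: 0 -> 2. State: Grace=3, Uma=2
Event 7 (Uma -1): Uma: 2 -> 1. State: Grace=3, Uma=1
Event 8 (Uma -> Grace, 1): Uma: 1 -> 0, Grace: 3 -> 4. State: Grace=4, Uma=0

Grace's final count: 4

Answer: 4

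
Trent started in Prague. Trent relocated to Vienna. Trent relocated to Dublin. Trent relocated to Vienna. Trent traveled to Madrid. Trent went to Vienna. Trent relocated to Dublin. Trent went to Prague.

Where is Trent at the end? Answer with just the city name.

Tracking Trent's location:
Start: Trent is in Prague.
After move 1: Prague -> Vienna. Trent is in Vienna.
After move 2: Vienna -> Dublin. Trent is in Dublin.
After move 3: Dublin -> Vienna. Trent is in Vienna.
After move 4: Vienna -> Madrid. Trent is in Madrid.
After move 5: Madrid -> Vienna. Trent is in Vienna.
After move 6: Vienna -> Dublin. Trent is in Dublin.
After move 7: Dublin -> Prague. Trent is in Prague.

Answer: Prague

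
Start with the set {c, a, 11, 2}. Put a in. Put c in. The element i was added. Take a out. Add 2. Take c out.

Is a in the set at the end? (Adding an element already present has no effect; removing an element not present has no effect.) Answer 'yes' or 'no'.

Tracking the set through each operation:
Start: {11, 2, a, c}
Event 1 (add a): already present, no change. Set: {11, 2, a, c}
Event 2 (add c): already present, no change. Set: {11, 2, a, c}
Event 3 (add i): added. Set: {11, 2, a, c, i}
Event 4 (remove a): removed. Set: {11, 2, c, i}
Event 5 (add 2): already present, no change. Set: {11, 2, c, i}
Event 6 (remove c): removed. Set: {11, 2, i}

Final set: {11, 2, i} (size 3)
a is NOT in the final set.

Answer: no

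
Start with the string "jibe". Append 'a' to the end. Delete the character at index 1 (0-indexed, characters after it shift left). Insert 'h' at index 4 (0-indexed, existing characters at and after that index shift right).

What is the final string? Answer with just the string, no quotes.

Answer: jbeah

Derivation:
Applying each edit step by step:
Start: "jibe"
Op 1 (append 'a'): "jibe" -> "jibea"
Op 2 (delete idx 1 = 'i'): "jibea" -> "jbea"
Op 3 (insert 'h' at idx 4): "jbea" -> "jbeah"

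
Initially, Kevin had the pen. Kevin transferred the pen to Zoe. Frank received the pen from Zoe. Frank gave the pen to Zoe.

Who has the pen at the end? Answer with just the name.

Tracking the pen through each event:
Start: Kevin has the pen.
After event 1: Zoe has the pen.
After event 2: Frank has the pen.
After event 3: Zoe has the pen.

Answer: Zoe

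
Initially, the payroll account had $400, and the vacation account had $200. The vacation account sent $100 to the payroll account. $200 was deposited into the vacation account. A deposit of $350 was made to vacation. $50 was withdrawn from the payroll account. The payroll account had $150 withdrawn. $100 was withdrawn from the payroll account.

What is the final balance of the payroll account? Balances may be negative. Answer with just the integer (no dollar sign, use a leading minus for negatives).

Answer: 200

Derivation:
Tracking account balances step by step:
Start: payroll=400, vacation=200
Event 1 (transfer 100 vacation -> payroll): vacation: 200 - 100 = 100, payroll: 400 + 100 = 500. Balances: payroll=500, vacation=100
Event 2 (deposit 200 to vacation): vacation: 100 + 200 = 300. Balances: payroll=500, vacation=300
Event 3 (deposit 350 to vacation): vacation: 300 + 350 = 650. Balances: payroll=500, vacation=650
Event 4 (withdraw 50 from payroll): payroll: 500 - 50 = 450. Balances: payroll=450, vacation=650
Event 5 (withdraw 150 from payroll): payroll: 450 - 150 = 300. Balances: payroll=300, vacation=650
Event 6 (withdraw 100 from payroll): payroll: 300 - 100 = 200. Balances: payroll=200, vacation=650

Final balance of payroll: 200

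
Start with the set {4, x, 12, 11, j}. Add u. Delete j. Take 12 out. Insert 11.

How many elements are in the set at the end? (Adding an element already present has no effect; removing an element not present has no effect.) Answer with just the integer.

Answer: 4

Derivation:
Tracking the set through each operation:
Start: {11, 12, 4, j, x}
Event 1 (add u): added. Set: {11, 12, 4, j, u, x}
Event 2 (remove j): removed. Set: {11, 12, 4, u, x}
Event 3 (remove 12): removed. Set: {11, 4, u, x}
Event 4 (add 11): already present, no change. Set: {11, 4, u, x}

Final set: {11, 4, u, x} (size 4)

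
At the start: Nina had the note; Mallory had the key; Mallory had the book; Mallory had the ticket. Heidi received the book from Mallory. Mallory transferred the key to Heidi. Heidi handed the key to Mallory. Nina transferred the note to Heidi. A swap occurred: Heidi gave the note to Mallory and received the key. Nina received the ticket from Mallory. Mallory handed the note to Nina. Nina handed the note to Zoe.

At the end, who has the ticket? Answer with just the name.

Answer: Nina

Derivation:
Tracking all object holders:
Start: note:Nina, key:Mallory, book:Mallory, ticket:Mallory
Event 1 (give book: Mallory -> Heidi). State: note:Nina, key:Mallory, book:Heidi, ticket:Mallory
Event 2 (give key: Mallory -> Heidi). State: note:Nina, key:Heidi, book:Heidi, ticket:Mallory
Event 3 (give key: Heidi -> Mallory). State: note:Nina, key:Mallory, book:Heidi, ticket:Mallory
Event 4 (give note: Nina -> Heidi). State: note:Heidi, key:Mallory, book:Heidi, ticket:Mallory
Event 5 (swap note<->key: now note:Mallory, key:Heidi). State: note:Mallory, key:Heidi, book:Heidi, ticket:Mallory
Event 6 (give ticket: Mallory -> Nina). State: note:Mallory, key:Heidi, book:Heidi, ticket:Nina
Event 7 (give note: Mallory -> Nina). State: note:Nina, key:Heidi, book:Heidi, ticket:Nina
Event 8 (give note: Nina -> Zoe). State: note:Zoe, key:Heidi, book:Heidi, ticket:Nina

Final state: note:Zoe, key:Heidi, book:Heidi, ticket:Nina
The ticket is held by Nina.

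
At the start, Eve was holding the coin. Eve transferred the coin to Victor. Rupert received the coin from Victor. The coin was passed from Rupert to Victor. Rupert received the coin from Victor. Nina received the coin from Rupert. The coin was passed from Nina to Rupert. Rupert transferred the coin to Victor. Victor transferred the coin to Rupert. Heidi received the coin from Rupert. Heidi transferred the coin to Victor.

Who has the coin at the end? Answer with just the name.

Tracking the coin through each event:
Start: Eve has the coin.
After event 1: Victor has the coin.
After event 2: Rupert has the coin.
After event 3: Victor has the coin.
After event 4: Rupert has the coin.
After event 5: Nina has the coin.
After event 6: Rupert has the coin.
After event 7: Victor has the coin.
After event 8: Rupert has the coin.
After event 9: Heidi has the coin.
After event 10: Victor has the coin.

Answer: Victor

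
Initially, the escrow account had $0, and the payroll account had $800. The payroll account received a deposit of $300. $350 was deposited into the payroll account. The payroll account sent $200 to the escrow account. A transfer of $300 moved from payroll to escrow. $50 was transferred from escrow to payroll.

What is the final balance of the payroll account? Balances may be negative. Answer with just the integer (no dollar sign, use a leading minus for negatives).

Answer: 1000

Derivation:
Tracking account balances step by step:
Start: escrow=0, payroll=800
Event 1 (deposit 300 to payroll): payroll: 800 + 300 = 1100. Balances: escrow=0, payroll=1100
Event 2 (deposit 350 to payroll): payroll: 1100 + 350 = 1450. Balances: escrow=0, payroll=1450
Event 3 (transfer 200 payroll -> escrow): payroll: 1450 - 200 = 1250, escrow: 0 + 200 = 200. Balances: escrow=200, payroll=1250
Event 4 (transfer 300 payroll -> escrow): payroll: 1250 - 300 = 950, escrow: 200 + 300 = 500. Balances: escrow=500, payroll=950
Event 5 (transfer 50 escrow -> payroll): escrow: 500 - 50 = 450, payroll: 950 + 50 = 1000. Balances: escrow=450, payroll=1000

Final balance of payroll: 1000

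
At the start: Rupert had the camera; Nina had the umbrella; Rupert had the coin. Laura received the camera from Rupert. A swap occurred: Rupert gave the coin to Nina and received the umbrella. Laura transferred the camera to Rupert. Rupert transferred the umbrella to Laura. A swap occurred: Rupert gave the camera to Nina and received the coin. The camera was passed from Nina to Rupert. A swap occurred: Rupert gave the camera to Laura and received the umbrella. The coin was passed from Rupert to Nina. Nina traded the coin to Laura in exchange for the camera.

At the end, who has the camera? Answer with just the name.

Answer: Nina

Derivation:
Tracking all object holders:
Start: camera:Rupert, umbrella:Nina, coin:Rupert
Event 1 (give camera: Rupert -> Laura). State: camera:Laura, umbrella:Nina, coin:Rupert
Event 2 (swap coin<->umbrella: now coin:Nina, umbrella:Rupert). State: camera:Laura, umbrella:Rupert, coin:Nina
Event 3 (give camera: Laura -> Rupert). State: camera:Rupert, umbrella:Rupert, coin:Nina
Event 4 (give umbrella: Rupert -> Laura). State: camera:Rupert, umbrella:Laura, coin:Nina
Event 5 (swap camera<->coin: now camera:Nina, coin:Rupert). State: camera:Nina, umbrella:Laura, coin:Rupert
Event 6 (give camera: Nina -> Rupert). State: camera:Rupert, umbrella:Laura, coin:Rupert
Event 7 (swap camera<->umbrella: now camera:Laura, umbrella:Rupert). State: camera:Laura, umbrella:Rupert, coin:Rupert
Event 8 (give coin: Rupert -> Nina). State: camera:Laura, umbrella:Rupert, coin:Nina
Event 9 (swap coin<->camera: now coin:Laura, camera:Nina). State: camera:Nina, umbrella:Rupert, coin:Laura

Final state: camera:Nina, umbrella:Rupert, coin:Laura
The camera is held by Nina.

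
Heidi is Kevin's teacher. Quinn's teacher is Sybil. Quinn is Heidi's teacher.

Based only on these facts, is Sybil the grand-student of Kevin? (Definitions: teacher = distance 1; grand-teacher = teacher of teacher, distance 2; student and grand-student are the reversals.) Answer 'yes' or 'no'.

Reconstructing the teacher chain from the given facts:
  Sybil -> Quinn -> Heidi -> Kevin
(each arrow means 'teacher of the next')
Positions in the chain (0 = top):
  position of Sybil: 0
  position of Quinn: 1
  position of Heidi: 2
  position of Kevin: 3

Sybil is at position 0, Kevin is at position 3; signed distance (j - i) = 3.
'grand-student' requires j - i = -2. Actual distance is 3, so the relation does NOT hold.

Answer: no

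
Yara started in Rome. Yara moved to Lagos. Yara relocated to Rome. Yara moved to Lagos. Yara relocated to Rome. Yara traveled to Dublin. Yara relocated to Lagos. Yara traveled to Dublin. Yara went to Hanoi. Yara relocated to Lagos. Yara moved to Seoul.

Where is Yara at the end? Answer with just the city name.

Answer: Seoul

Derivation:
Tracking Yara's location:
Start: Yara is in Rome.
After move 1: Rome -> Lagos. Yara is in Lagos.
After move 2: Lagos -> Rome. Yara is in Rome.
After move 3: Rome -> Lagos. Yara is in Lagos.
After move 4: Lagos -> Rome. Yara is in Rome.
After move 5: Rome -> Dublin. Yara is in Dublin.
After move 6: Dublin -> Lagos. Yara is in Lagos.
After move 7: Lagos -> Dublin. Yara is in Dublin.
After move 8: Dublin -> Hanoi. Yara is in Hanoi.
After move 9: Hanoi -> Lagos. Yara is in Lagos.
After move 10: Lagos -> Seoul. Yara is in Seoul.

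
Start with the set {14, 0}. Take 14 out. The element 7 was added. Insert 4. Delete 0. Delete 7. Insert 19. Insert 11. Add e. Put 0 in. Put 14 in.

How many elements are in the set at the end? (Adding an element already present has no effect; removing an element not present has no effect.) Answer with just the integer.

Tracking the set through each operation:
Start: {0, 14}
Event 1 (remove 14): removed. Set: {0}
Event 2 (add 7): added. Set: {0, 7}
Event 3 (add 4): added. Set: {0, 4, 7}
Event 4 (remove 0): removed. Set: {4, 7}
Event 5 (remove 7): removed. Set: {4}
Event 6 (add 19): added. Set: {19, 4}
Event 7 (add 11): added. Set: {11, 19, 4}
Event 8 (add e): added. Set: {11, 19, 4, e}
Event 9 (add 0): added. Set: {0, 11, 19, 4, e}
Event 10 (add 14): added. Set: {0, 11, 14, 19, 4, e}

Final set: {0, 11, 14, 19, 4, e} (size 6)

Answer: 6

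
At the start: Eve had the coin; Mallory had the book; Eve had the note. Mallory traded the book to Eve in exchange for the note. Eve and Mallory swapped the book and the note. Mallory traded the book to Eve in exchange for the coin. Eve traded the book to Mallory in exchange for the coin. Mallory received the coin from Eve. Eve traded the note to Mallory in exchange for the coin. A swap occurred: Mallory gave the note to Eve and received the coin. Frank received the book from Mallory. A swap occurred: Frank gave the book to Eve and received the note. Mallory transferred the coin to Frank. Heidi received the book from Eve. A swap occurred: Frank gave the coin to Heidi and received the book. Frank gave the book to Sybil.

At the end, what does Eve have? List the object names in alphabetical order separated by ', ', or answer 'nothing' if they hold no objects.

Answer: nothing

Derivation:
Tracking all object holders:
Start: coin:Eve, book:Mallory, note:Eve
Event 1 (swap book<->note: now book:Eve, note:Mallory). State: coin:Eve, book:Eve, note:Mallory
Event 2 (swap book<->note: now book:Mallory, note:Eve). State: coin:Eve, book:Mallory, note:Eve
Event 3 (swap book<->coin: now book:Eve, coin:Mallory). State: coin:Mallory, book:Eve, note:Eve
Event 4 (swap book<->coin: now book:Mallory, coin:Eve). State: coin:Eve, book:Mallory, note:Eve
Event 5 (give coin: Eve -> Mallory). State: coin:Mallory, book:Mallory, note:Eve
Event 6 (swap note<->coin: now note:Mallory, coin:Eve). State: coin:Eve, book:Mallory, note:Mallory
Event 7 (swap note<->coin: now note:Eve, coin:Mallory). State: coin:Mallory, book:Mallory, note:Eve
Event 8 (give book: Mallory -> Frank). State: coin:Mallory, book:Frank, note:Eve
Event 9 (swap book<->note: now book:Eve, note:Frank). State: coin:Mallory, book:Eve, note:Frank
Event 10 (give coin: Mallory -> Frank). State: coin:Frank, book:Eve, note:Frank
Event 11 (give book: Eve -> Heidi). State: coin:Frank, book:Heidi, note:Frank
Event 12 (swap coin<->book: now coin:Heidi, book:Frank). State: coin:Heidi, book:Frank, note:Frank
Event 13 (give book: Frank -> Sybil). State: coin:Heidi, book:Sybil, note:Frank

Final state: coin:Heidi, book:Sybil, note:Frank
Eve holds: (nothing).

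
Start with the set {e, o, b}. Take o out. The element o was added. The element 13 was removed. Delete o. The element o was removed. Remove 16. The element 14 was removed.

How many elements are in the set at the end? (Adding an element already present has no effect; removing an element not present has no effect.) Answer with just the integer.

Answer: 2

Derivation:
Tracking the set through each operation:
Start: {b, e, o}
Event 1 (remove o): removed. Set: {b, e}
Event 2 (add o): added. Set: {b, e, o}
Event 3 (remove 13): not present, no change. Set: {b, e, o}
Event 4 (remove o): removed. Set: {b, e}
Event 5 (remove o): not present, no change. Set: {b, e}
Event 6 (remove 16): not present, no change. Set: {b, e}
Event 7 (remove 14): not present, no change. Set: {b, e}

Final set: {b, e} (size 2)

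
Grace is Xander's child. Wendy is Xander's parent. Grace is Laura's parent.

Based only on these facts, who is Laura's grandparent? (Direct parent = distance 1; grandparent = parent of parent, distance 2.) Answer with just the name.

Reconstructing the parent chain from the given facts:
  Wendy -> Xander -> Grace -> Laura
(each arrow means 'parent of the next')
Positions in the chain (0 = top):
  position of Wendy: 0
  position of Xander: 1
  position of Grace: 2
  position of Laura: 3

Laura is at position 3; the grandparent is 2 steps up the chain, i.e. position 1: Xander.

Answer: Xander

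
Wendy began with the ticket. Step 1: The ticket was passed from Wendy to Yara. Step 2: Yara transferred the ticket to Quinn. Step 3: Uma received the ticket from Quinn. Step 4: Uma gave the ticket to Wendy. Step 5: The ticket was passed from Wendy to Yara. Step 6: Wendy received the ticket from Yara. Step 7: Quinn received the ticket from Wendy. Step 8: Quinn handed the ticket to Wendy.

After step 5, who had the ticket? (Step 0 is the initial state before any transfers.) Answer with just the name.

Answer: Yara

Derivation:
Tracking the ticket holder through step 5:
After step 0 (start): Wendy
After step 1: Yara
After step 2: Quinn
After step 3: Uma
After step 4: Wendy
After step 5: Yara

At step 5, the holder is Yara.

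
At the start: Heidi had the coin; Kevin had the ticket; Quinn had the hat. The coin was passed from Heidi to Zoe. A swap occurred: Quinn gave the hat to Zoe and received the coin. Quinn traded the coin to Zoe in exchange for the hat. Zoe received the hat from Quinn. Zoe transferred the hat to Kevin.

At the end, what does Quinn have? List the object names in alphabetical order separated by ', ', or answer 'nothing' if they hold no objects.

Tracking all object holders:
Start: coin:Heidi, ticket:Kevin, hat:Quinn
Event 1 (give coin: Heidi -> Zoe). State: coin:Zoe, ticket:Kevin, hat:Quinn
Event 2 (swap hat<->coin: now hat:Zoe, coin:Quinn). State: coin:Quinn, ticket:Kevin, hat:Zoe
Event 3 (swap coin<->hat: now coin:Zoe, hat:Quinn). State: coin:Zoe, ticket:Kevin, hat:Quinn
Event 4 (give hat: Quinn -> Zoe). State: coin:Zoe, ticket:Kevin, hat:Zoe
Event 5 (give hat: Zoe -> Kevin). State: coin:Zoe, ticket:Kevin, hat:Kevin

Final state: coin:Zoe, ticket:Kevin, hat:Kevin
Quinn holds: (nothing).

Answer: nothing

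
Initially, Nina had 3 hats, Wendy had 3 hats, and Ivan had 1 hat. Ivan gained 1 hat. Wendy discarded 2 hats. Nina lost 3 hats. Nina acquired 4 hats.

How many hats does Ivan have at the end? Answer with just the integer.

Answer: 2

Derivation:
Tracking counts step by step:
Start: Nina=3, Wendy=3, Ivan=1
Event 1 (Ivan +1): Ivan: 1 -> 2. State: Nina=3, Wendy=3, Ivan=2
Event 2 (Wendy -2): Wendy: 3 -> 1. State: Nina=3, Wendy=1, Ivan=2
Event 3 (Nina -3): Nina: 3 -> 0. State: Nina=0, Wendy=1, Ivan=2
Event 4 (Nina +4): Nina: 0 -> 4. State: Nina=4, Wendy=1, Ivan=2

Ivan's final count: 2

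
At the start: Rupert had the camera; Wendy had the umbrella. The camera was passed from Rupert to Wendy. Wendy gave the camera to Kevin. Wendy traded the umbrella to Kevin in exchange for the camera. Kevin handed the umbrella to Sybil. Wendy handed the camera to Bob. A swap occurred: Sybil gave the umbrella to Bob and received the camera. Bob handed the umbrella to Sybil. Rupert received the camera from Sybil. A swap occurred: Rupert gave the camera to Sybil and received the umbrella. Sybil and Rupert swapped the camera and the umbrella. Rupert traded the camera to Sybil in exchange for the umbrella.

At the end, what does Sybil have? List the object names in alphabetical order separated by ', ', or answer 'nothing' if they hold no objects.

Answer: camera

Derivation:
Tracking all object holders:
Start: camera:Rupert, umbrella:Wendy
Event 1 (give camera: Rupert -> Wendy). State: camera:Wendy, umbrella:Wendy
Event 2 (give camera: Wendy -> Kevin). State: camera:Kevin, umbrella:Wendy
Event 3 (swap umbrella<->camera: now umbrella:Kevin, camera:Wendy). State: camera:Wendy, umbrella:Kevin
Event 4 (give umbrella: Kevin -> Sybil). State: camera:Wendy, umbrella:Sybil
Event 5 (give camera: Wendy -> Bob). State: camera:Bob, umbrella:Sybil
Event 6 (swap umbrella<->camera: now umbrella:Bob, camera:Sybil). State: camera:Sybil, umbrella:Bob
Event 7 (give umbrella: Bob -> Sybil). State: camera:Sybil, umbrella:Sybil
Event 8 (give camera: Sybil -> Rupert). State: camera:Rupert, umbrella:Sybil
Event 9 (swap camera<->umbrella: now camera:Sybil, umbrella:Rupert). State: camera:Sybil, umbrella:Rupert
Event 10 (swap camera<->umbrella: now camera:Rupert, umbrella:Sybil). State: camera:Rupert, umbrella:Sybil
Event 11 (swap camera<->umbrella: now camera:Sybil, umbrella:Rupert). State: camera:Sybil, umbrella:Rupert

Final state: camera:Sybil, umbrella:Rupert
Sybil holds: camera.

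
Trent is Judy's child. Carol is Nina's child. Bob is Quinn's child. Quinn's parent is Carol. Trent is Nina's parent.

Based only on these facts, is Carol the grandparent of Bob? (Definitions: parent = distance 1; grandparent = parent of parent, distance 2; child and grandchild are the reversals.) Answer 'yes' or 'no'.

Reconstructing the parent chain from the given facts:
  Judy -> Trent -> Nina -> Carol -> Quinn -> Bob
(each arrow means 'parent of the next')
Positions in the chain (0 = top):
  position of Judy: 0
  position of Trent: 1
  position of Nina: 2
  position of Carol: 3
  position of Quinn: 4
  position of Bob: 5

Carol is at position 3, Bob is at position 5; signed distance (j - i) = 2.
'grandparent' requires j - i = 2. Actual distance is 2, so the relation HOLDS.

Answer: yes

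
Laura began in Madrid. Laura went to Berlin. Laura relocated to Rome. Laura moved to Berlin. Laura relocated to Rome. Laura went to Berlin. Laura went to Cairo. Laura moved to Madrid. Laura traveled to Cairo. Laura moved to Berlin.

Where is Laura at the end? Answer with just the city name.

Answer: Berlin

Derivation:
Tracking Laura's location:
Start: Laura is in Madrid.
After move 1: Madrid -> Berlin. Laura is in Berlin.
After move 2: Berlin -> Rome. Laura is in Rome.
After move 3: Rome -> Berlin. Laura is in Berlin.
After move 4: Berlin -> Rome. Laura is in Rome.
After move 5: Rome -> Berlin. Laura is in Berlin.
After move 6: Berlin -> Cairo. Laura is in Cairo.
After move 7: Cairo -> Madrid. Laura is in Madrid.
After move 8: Madrid -> Cairo. Laura is in Cairo.
After move 9: Cairo -> Berlin. Laura is in Berlin.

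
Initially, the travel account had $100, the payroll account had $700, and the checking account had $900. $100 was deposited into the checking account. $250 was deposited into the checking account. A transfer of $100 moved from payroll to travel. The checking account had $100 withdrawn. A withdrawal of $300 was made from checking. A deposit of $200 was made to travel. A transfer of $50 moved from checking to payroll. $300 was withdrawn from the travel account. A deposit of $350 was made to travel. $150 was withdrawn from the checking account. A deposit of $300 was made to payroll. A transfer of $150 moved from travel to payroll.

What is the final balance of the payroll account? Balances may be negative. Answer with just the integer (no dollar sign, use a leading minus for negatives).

Answer: 1100

Derivation:
Tracking account balances step by step:
Start: travel=100, payroll=700, checking=900
Event 1 (deposit 100 to checking): checking: 900 + 100 = 1000. Balances: travel=100, payroll=700, checking=1000
Event 2 (deposit 250 to checking): checking: 1000 + 250 = 1250. Balances: travel=100, payroll=700, checking=1250
Event 3 (transfer 100 payroll -> travel): payroll: 700 - 100 = 600, travel: 100 + 100 = 200. Balances: travel=200, payroll=600, checking=1250
Event 4 (withdraw 100 from checking): checking: 1250 - 100 = 1150. Balances: travel=200, payroll=600, checking=1150
Event 5 (withdraw 300 from checking): checking: 1150 - 300 = 850. Balances: travel=200, payroll=600, checking=850
Event 6 (deposit 200 to travel): travel: 200 + 200 = 400. Balances: travel=400, payroll=600, checking=850
Event 7 (transfer 50 checking -> payroll): checking: 850 - 50 = 800, payroll: 600 + 50 = 650. Balances: travel=400, payroll=650, checking=800
Event 8 (withdraw 300 from travel): travel: 400 - 300 = 100. Balances: travel=100, payroll=650, checking=800
Event 9 (deposit 350 to travel): travel: 100 + 350 = 450. Balances: travel=450, payroll=650, checking=800
Event 10 (withdraw 150 from checking): checking: 800 - 150 = 650. Balances: travel=450, payroll=650, checking=650
Event 11 (deposit 300 to payroll): payroll: 650 + 300 = 950. Balances: travel=450, payroll=950, checking=650
Event 12 (transfer 150 travel -> payroll): travel: 450 - 150 = 300, payroll: 950 + 150 = 1100. Balances: travel=300, payroll=1100, checking=650

Final balance of payroll: 1100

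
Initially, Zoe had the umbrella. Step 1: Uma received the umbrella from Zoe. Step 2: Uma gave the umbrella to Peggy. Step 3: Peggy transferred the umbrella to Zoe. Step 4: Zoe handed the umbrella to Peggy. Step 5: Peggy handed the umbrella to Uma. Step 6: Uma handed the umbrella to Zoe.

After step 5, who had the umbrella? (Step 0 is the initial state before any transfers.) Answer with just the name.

Tracking the umbrella holder through step 5:
After step 0 (start): Zoe
After step 1: Uma
After step 2: Peggy
After step 3: Zoe
After step 4: Peggy
After step 5: Uma

At step 5, the holder is Uma.

Answer: Uma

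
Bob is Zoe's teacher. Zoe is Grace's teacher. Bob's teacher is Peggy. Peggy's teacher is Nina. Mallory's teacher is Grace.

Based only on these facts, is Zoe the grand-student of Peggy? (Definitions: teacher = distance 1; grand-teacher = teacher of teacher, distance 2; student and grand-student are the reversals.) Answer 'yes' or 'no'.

Answer: yes

Derivation:
Reconstructing the teacher chain from the given facts:
  Nina -> Peggy -> Bob -> Zoe -> Grace -> Mallory
(each arrow means 'teacher of the next')
Positions in the chain (0 = top):
  position of Nina: 0
  position of Peggy: 1
  position of Bob: 2
  position of Zoe: 3
  position of Grace: 4
  position of Mallory: 5

Zoe is at position 3, Peggy is at position 1; signed distance (j - i) = -2.
'grand-student' requires j - i = -2. Actual distance is -2, so the relation HOLDS.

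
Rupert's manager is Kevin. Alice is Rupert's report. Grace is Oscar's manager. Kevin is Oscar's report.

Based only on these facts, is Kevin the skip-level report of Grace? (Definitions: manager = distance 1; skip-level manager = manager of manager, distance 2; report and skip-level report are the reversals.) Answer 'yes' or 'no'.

Reconstructing the manager chain from the given facts:
  Grace -> Oscar -> Kevin -> Rupert -> Alice
(each arrow means 'manager of the next')
Positions in the chain (0 = top):
  position of Grace: 0
  position of Oscar: 1
  position of Kevin: 2
  position of Rupert: 3
  position of Alice: 4

Kevin is at position 2, Grace is at position 0; signed distance (j - i) = -2.
'skip-level report' requires j - i = -2. Actual distance is -2, so the relation HOLDS.

Answer: yes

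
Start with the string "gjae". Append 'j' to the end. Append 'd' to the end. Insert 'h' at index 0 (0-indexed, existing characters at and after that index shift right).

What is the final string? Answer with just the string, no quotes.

Answer: hgjaejd

Derivation:
Applying each edit step by step:
Start: "gjae"
Op 1 (append 'j'): "gjae" -> "gjaej"
Op 2 (append 'd'): "gjaej" -> "gjaejd"
Op 3 (insert 'h' at idx 0): "gjaejd" -> "hgjaejd"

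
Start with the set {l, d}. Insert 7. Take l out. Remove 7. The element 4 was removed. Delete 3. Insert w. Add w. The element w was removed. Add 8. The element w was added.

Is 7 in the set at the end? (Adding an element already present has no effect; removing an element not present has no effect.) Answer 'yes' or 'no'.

Answer: no

Derivation:
Tracking the set through each operation:
Start: {d, l}
Event 1 (add 7): added. Set: {7, d, l}
Event 2 (remove l): removed. Set: {7, d}
Event 3 (remove 7): removed. Set: {d}
Event 4 (remove 4): not present, no change. Set: {d}
Event 5 (remove 3): not present, no change. Set: {d}
Event 6 (add w): added. Set: {d, w}
Event 7 (add w): already present, no change. Set: {d, w}
Event 8 (remove w): removed. Set: {d}
Event 9 (add 8): added. Set: {8, d}
Event 10 (add w): added. Set: {8, d, w}

Final set: {8, d, w} (size 3)
7 is NOT in the final set.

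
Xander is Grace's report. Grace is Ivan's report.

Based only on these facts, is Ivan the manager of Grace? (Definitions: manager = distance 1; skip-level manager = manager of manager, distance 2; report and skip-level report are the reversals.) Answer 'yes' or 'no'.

Reconstructing the manager chain from the given facts:
  Ivan -> Grace -> Xander
(each arrow means 'manager of the next')
Positions in the chain (0 = top):
  position of Ivan: 0
  position of Grace: 1
  position of Xander: 2

Ivan is at position 0, Grace is at position 1; signed distance (j - i) = 1.
'manager' requires j - i = 1. Actual distance is 1, so the relation HOLDS.

Answer: yes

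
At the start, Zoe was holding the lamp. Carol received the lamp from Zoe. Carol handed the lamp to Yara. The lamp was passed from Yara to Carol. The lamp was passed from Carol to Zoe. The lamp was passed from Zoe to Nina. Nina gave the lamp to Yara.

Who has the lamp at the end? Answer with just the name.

Answer: Yara

Derivation:
Tracking the lamp through each event:
Start: Zoe has the lamp.
After event 1: Carol has the lamp.
After event 2: Yara has the lamp.
After event 3: Carol has the lamp.
After event 4: Zoe has the lamp.
After event 5: Nina has the lamp.
After event 6: Yara has the lamp.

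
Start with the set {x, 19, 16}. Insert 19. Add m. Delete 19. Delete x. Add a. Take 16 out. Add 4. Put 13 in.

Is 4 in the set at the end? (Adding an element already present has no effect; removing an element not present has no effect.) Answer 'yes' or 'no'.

Tracking the set through each operation:
Start: {16, 19, x}
Event 1 (add 19): already present, no change. Set: {16, 19, x}
Event 2 (add m): added. Set: {16, 19, m, x}
Event 3 (remove 19): removed. Set: {16, m, x}
Event 4 (remove x): removed. Set: {16, m}
Event 5 (add a): added. Set: {16, a, m}
Event 6 (remove 16): removed. Set: {a, m}
Event 7 (add 4): added. Set: {4, a, m}
Event 8 (add 13): added. Set: {13, 4, a, m}

Final set: {13, 4, a, m} (size 4)
4 is in the final set.

Answer: yes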